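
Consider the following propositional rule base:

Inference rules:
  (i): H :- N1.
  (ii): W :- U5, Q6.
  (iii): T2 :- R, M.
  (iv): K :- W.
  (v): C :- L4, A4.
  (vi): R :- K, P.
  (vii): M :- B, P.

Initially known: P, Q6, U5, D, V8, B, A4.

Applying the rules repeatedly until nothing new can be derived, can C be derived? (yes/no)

Round 1 fires (ii), (vii), giving W, M.
Round 2 fires (iv), giving K.
Round 3 fires (vi), giving R.
Round 4 fires (iii), giving T2.
Fixed point reached. C is concluded only by (v); (v) needs L4 (never derived).

no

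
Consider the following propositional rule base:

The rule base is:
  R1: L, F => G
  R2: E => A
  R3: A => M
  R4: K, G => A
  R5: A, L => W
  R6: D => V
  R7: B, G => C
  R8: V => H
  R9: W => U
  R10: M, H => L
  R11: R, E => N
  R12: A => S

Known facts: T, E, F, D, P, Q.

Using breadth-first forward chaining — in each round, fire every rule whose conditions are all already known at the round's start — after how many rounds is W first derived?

Round 1: R2 [E => A]; R6 [D => V]. Adds A, V.
Round 2: R3 [A => M]; R8 [V => H]; R12 [A => S]. Adds M, H, S.
Round 3: R10 [M, H => L]. Adds L.
Round 4: R1 [L, F => G]; R5 [A, L => W]. Adds G, W.
W first appears in round 4.

4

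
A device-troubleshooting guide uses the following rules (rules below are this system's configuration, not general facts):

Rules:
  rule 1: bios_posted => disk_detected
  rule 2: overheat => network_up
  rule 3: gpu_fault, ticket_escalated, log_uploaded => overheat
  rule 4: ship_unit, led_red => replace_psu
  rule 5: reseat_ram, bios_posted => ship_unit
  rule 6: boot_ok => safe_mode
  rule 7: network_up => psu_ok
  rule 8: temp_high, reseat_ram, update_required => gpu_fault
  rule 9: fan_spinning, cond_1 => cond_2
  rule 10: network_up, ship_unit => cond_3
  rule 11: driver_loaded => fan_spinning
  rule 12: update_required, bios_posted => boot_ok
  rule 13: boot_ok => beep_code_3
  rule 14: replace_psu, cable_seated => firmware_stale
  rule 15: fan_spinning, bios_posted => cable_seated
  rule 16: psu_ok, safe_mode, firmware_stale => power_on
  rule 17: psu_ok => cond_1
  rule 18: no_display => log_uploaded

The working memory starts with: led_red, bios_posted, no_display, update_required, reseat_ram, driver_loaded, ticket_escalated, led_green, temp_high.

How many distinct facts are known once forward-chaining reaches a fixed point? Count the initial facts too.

27

Round 1: rule 1 [bios_posted => disk_detected]; rule 5 [reseat_ram, bios_posted => ship_unit]; rule 8 [temp_high, reseat_ram, update_required => gpu_fault]; rule 11 [driver_loaded => fan_spinning]; rule 12 [update_required, bios_posted => boot_ok]; rule 18 [no_display => log_uploaded]. Adds disk_detected, ship_unit, gpu_fault, fan_spinning, boot_ok, log_uploaded.
Round 2: rule 3 [gpu_fault, ticket_escalated, log_uploaded => overheat]; rule 4 [ship_unit, led_red => replace_psu]; rule 6 [boot_ok => safe_mode]; rule 13 [boot_ok => beep_code_3]; rule 15 [fan_spinning, bios_posted => cable_seated]. Adds overheat, replace_psu, safe_mode, beep_code_3, cable_seated.
Round 3: rule 2 [overheat => network_up]; rule 14 [replace_psu, cable_seated => firmware_stale]. Adds network_up, firmware_stale.
Round 4: rule 7 [network_up => psu_ok]; rule 10 [network_up, ship_unit => cond_3]. Adds psu_ok, cond_3.
Round 5: rule 16 [psu_ok, safe_mode, firmware_stale => power_on]; rule 17 [psu_ok => cond_1]. Adds power_on, cond_1.
Round 6: rule 9 [fan_spinning, cond_1 => cond_2]. Adds cond_2.
Closure: {beep_code_3, bios_posted, boot_ok, cable_seated, cond_1, cond_2, cond_3, disk_detected, driver_loaded, fan_spinning, firmware_stale, gpu_fault, led_green, led_red, log_uploaded, network_up, no_display, overheat, power_on, psu_ok, replace_psu, reseat_ram, safe_mode, ship_unit, temp_high, ticket_escalated, update_required} — 27 facts.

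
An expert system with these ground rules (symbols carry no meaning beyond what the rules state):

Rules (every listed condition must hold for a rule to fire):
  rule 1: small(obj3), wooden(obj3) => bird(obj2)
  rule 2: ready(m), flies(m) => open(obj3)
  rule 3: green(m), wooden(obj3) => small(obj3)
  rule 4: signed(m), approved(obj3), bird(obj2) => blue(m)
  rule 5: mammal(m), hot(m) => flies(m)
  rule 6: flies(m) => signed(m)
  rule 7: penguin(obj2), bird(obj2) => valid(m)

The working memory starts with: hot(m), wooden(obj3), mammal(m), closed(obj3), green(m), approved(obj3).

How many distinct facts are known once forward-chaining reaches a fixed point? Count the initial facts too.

[1] rule 3 [green(m), wooden(obj3) => small(obj3)]; rule 5 [mammal(m), hot(m) => flies(m)]. ⇒ new: small(obj3), flies(m).
[2] rule 1 [small(obj3), wooden(obj3) => bird(obj2)]; rule 6 [flies(m) => signed(m)]. ⇒ new: bird(obj2), signed(m).
[3] rule 4 [signed(m), approved(obj3), bird(obj2) => blue(m)]. ⇒ new: blue(m).
Closure: {approved(obj3), bird(obj2), blue(m), closed(obj3), flies(m), green(m), hot(m), mammal(m), signed(m), small(obj3), wooden(obj3)} — 11 facts.

11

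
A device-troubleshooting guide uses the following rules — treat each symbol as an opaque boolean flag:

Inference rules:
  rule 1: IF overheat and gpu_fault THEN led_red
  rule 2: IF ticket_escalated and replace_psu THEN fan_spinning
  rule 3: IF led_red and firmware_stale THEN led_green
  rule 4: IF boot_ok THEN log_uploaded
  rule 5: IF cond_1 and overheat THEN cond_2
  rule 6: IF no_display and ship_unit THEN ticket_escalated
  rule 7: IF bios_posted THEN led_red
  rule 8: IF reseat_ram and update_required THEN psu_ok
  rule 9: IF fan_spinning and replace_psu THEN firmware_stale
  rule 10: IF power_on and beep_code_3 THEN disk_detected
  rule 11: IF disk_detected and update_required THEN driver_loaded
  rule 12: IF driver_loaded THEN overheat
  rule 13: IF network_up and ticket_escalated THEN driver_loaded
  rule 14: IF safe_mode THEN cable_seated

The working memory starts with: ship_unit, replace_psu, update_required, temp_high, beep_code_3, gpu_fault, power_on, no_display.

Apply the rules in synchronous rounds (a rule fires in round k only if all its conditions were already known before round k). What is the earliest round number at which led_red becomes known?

4

Round 1 — rule 6, rule 10, derive ticket_escalated, disk_detected.
Round 2 — rule 2, rule 11, derive fan_spinning, driver_loaded.
Round 3 — rule 9, rule 12, derive firmware_stale, overheat.
Round 4 — rule 1, derive led_red.
led_red first appears in round 4.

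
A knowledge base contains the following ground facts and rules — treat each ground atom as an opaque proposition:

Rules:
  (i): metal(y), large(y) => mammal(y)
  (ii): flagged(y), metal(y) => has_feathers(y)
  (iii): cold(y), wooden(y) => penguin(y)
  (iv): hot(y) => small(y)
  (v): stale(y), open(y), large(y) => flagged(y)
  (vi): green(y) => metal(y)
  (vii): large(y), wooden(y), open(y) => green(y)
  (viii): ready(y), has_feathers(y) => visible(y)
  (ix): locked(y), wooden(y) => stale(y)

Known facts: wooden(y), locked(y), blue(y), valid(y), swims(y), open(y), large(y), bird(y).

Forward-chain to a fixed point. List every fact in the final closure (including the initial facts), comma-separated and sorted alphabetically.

Round 1 fires (vii), (ix), giving green(y), stale(y).
Round 2 fires (v), (vi), giving flagged(y), metal(y).
Round 3 fires (i), (ii), giving mammal(y), has_feathers(y).

bird(y), blue(y), flagged(y), green(y), has_feathers(y), large(y), locked(y), mammal(y), metal(y), open(y), stale(y), swims(y), valid(y), wooden(y)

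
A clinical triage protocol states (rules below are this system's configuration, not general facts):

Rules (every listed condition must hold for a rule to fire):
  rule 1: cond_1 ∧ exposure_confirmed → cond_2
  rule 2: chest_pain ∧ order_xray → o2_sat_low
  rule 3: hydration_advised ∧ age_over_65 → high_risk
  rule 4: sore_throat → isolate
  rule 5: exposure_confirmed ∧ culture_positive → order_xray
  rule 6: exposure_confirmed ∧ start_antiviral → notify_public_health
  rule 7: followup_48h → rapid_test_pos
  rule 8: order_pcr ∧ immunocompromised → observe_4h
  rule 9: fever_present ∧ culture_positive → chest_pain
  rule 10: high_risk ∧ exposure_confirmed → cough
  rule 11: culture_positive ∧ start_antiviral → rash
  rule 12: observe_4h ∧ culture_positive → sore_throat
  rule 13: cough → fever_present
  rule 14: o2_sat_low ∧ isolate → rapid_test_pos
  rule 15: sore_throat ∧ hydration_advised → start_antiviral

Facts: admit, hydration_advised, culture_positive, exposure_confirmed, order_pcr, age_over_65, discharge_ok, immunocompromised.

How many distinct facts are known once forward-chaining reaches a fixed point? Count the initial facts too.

21

Round 1 — rule 3, rule 5, rule 8, derive high_risk, order_xray, observe_4h.
Round 2 — rule 10, rule 12, derive cough, sore_throat.
Round 3 — rule 4, rule 13, rule 15, derive isolate, fever_present, start_antiviral.
Round 4 — rule 6, rule 9, rule 11, derive notify_public_health, chest_pain, rash.
Round 5 — rule 2, derive o2_sat_low.
Round 6 — rule 14, derive rapid_test_pos.
Closure: {admit, age_over_65, chest_pain, cough, culture_positive, discharge_ok, exposure_confirmed, fever_present, high_risk, hydration_advised, immunocompromised, isolate, notify_public_health, o2_sat_low, observe_4h, order_pcr, order_xray, rapid_test_pos, rash, sore_throat, start_antiviral} — 21 facts.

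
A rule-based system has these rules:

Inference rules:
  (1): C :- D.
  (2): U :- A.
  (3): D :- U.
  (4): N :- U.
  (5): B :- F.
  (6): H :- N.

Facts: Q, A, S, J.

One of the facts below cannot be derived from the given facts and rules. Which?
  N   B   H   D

B

Round 1: (2) [U :- A.]. Adds U.
Round 2: (3) [D :- U.]; (4) [N :- U.]. Adds D, N.
Round 3: (1) [C :- D.]; (6) [H :- N.]. Adds C, H.
Derived: N (round 2), H (round 3), D (round 2). B never appears in any round.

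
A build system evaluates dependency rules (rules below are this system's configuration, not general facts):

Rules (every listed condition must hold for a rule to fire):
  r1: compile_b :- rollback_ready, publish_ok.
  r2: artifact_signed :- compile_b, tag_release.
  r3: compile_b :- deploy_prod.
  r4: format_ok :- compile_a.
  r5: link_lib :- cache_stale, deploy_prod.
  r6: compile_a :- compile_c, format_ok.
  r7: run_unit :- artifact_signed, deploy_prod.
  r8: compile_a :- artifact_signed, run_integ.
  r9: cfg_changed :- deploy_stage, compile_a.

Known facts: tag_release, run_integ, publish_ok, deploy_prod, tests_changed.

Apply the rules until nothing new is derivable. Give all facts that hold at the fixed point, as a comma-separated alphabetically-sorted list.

[1] r3 [compile_b :- deploy_prod.]. ⇒ new: compile_b.
[2] r2 [artifact_signed :- compile_b, tag_release.]. ⇒ new: artifact_signed.
[3] r7 [run_unit :- artifact_signed, deploy_prod.]; r8 [compile_a :- artifact_signed, run_integ.]. ⇒ new: run_unit, compile_a.
[4] r4 [format_ok :- compile_a.]. ⇒ new: format_ok.

artifact_signed, compile_a, compile_b, deploy_prod, format_ok, publish_ok, run_integ, run_unit, tag_release, tests_changed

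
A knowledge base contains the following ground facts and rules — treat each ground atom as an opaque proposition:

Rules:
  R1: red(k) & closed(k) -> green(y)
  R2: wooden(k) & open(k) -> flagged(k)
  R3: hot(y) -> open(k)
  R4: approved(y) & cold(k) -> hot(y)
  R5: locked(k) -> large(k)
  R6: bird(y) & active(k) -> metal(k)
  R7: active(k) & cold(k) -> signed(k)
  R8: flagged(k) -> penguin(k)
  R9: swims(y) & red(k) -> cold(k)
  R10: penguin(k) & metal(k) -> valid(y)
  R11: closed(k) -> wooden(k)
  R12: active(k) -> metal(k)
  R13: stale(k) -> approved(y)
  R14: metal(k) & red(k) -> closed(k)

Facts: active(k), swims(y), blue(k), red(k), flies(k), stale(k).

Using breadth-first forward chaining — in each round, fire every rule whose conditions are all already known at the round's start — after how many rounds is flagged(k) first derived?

4

Round 1 — R9, R12, R13, derive cold(k), metal(k), approved(y).
Round 2 — R4, R7, R14, derive hot(y), signed(k), closed(k).
Round 3 — R1, R3, R11, derive green(y), open(k), wooden(k).
Round 4 — R2, derive flagged(k).
flagged(k) first appears in round 4.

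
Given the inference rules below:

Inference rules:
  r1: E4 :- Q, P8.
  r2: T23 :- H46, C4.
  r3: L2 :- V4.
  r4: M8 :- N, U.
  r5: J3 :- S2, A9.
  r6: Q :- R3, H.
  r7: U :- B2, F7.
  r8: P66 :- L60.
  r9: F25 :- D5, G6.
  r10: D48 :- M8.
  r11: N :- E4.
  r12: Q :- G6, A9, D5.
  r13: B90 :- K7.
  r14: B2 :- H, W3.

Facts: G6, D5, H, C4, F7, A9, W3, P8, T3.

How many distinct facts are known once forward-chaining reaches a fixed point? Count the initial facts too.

17

[1] r9 [F25 :- D5, G6.]; r12 [Q :- G6, A9, D5.]; r14 [B2 :- H, W3.]. ⇒ new: F25, Q, B2.
[2] r1 [E4 :- Q, P8.]; r7 [U :- B2, F7.]. ⇒ new: E4, U.
[3] r11 [N :- E4.]. ⇒ new: N.
[4] r4 [M8 :- N, U.]. ⇒ new: M8.
[5] r10 [D48 :- M8.]. ⇒ new: D48.
Closure: {A9, B2, C4, D48, D5, E4, F25, F7, G6, H, M8, N, P8, Q, T3, U, W3} — 17 facts.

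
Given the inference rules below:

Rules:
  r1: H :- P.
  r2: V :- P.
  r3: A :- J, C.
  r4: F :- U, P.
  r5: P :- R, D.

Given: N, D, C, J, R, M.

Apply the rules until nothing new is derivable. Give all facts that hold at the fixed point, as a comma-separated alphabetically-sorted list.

Round 1 fires r3, r5, giving A, P.
Round 2 fires r1, r2, giving H, V.

A, C, D, H, J, M, N, P, R, V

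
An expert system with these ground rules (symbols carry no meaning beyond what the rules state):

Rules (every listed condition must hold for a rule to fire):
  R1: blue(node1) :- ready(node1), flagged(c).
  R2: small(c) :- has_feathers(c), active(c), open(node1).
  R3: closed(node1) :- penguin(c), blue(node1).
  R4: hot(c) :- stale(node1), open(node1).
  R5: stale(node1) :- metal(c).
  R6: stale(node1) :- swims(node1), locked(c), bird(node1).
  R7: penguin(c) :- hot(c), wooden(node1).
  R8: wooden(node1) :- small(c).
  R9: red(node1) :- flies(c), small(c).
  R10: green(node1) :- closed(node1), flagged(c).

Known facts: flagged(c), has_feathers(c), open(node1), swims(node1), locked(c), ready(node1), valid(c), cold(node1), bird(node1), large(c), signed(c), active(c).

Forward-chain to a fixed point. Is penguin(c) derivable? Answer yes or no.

yes

Round 1: R1 [blue(node1) :- ready(node1), flagged(c).]; R2 [small(c) :- has_feathers(c), active(c), open(node1).]; R6 [stale(node1) :- swims(node1), locked(c), bird(node1).]. Adds blue(node1), small(c), stale(node1).
Round 2: R4 [hot(c) :- stale(node1), open(node1).]; R8 [wooden(node1) :- small(c).]. Adds hot(c), wooden(node1).
Round 3: R7 [penguin(c) :- hot(c), wooden(node1).]. Adds penguin(c).
Round 4: R3 [closed(node1) :- penguin(c), blue(node1).]. Adds closed(node1).
Round 5: R10 [green(node1) :- closed(node1), flagged(c).]. Adds green(node1).
penguin(c) appears in round 3, so it is derivable.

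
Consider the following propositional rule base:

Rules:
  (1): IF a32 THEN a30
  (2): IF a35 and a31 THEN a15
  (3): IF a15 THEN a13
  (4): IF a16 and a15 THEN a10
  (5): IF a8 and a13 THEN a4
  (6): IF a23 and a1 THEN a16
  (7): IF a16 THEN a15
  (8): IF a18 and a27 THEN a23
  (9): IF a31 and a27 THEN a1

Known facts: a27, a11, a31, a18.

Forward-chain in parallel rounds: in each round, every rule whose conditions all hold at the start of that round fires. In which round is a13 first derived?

4

Round 1: (8) [IF a18 and a27 THEN a23]; (9) [IF a31 and a27 THEN a1]. New: a23, a1.
Round 2: (6) [IF a23 and a1 THEN a16]. New: a16.
Round 3: (7) [IF a16 THEN a15]. New: a15.
Round 4: (3) [IF a15 THEN a13]; (4) [IF a16 and a15 THEN a10]. New: a13, a10.
a13 first appears in round 4.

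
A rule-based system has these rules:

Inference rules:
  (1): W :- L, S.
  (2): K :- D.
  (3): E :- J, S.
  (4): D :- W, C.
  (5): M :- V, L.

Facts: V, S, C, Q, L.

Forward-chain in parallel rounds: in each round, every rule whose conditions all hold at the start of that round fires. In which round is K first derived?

Round 1: (1) [W :- L, S.]; (5) [M :- V, L.]. Adds W, M.
Round 2: (4) [D :- W, C.]. Adds D.
Round 3: (2) [K :- D.]. Adds K.
K first appears in round 3.

3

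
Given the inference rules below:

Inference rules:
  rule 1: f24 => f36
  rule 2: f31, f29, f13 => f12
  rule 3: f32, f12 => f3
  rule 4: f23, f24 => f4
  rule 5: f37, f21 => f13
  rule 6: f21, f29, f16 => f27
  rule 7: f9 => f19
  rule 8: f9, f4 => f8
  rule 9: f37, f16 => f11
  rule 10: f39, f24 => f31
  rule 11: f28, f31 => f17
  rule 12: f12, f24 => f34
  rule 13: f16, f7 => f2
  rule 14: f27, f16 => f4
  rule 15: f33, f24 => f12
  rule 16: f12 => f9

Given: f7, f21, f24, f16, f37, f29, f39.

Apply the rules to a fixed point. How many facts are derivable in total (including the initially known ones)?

19

Round 1: rule 1 [f24 => f36]; rule 5 [f37, f21 => f13]; rule 6 [f21, f29, f16 => f27]; rule 9 [f37, f16 => f11]; rule 10 [f39, f24 => f31]; rule 13 [f16, f7 => f2]. New: f36, f13, f27, f11, f31, f2.
Round 2: rule 2 [f31, f29, f13 => f12]; rule 14 [f27, f16 => f4]. New: f12, f4.
Round 3: rule 12 [f12, f24 => f34]; rule 16 [f12 => f9]. New: f34, f9.
Round 4: rule 7 [f9 => f19]; rule 8 [f9, f4 => f8]. New: f19, f8.
Closure: {f11, f12, f13, f16, f19, f2, f21, f24, f27, f29, f31, f34, f36, f37, f39, f4, f7, f8, f9} — 19 facts.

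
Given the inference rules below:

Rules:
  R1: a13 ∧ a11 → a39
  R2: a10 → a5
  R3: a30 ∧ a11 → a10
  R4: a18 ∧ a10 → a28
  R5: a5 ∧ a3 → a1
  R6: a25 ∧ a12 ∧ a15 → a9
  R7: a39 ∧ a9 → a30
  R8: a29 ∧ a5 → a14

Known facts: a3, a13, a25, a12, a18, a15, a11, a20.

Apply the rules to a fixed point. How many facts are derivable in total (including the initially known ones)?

Round 1: R1 [a13 ∧ a11 → a39]; R6 [a25 ∧ a12 ∧ a15 → a9]. New: a39, a9.
Round 2: R7 [a39 ∧ a9 → a30]. New: a30.
Round 3: R3 [a30 ∧ a11 → a10]. New: a10.
Round 4: R2 [a10 → a5]; R4 [a18 ∧ a10 → a28]. New: a5, a28.
Round 5: R5 [a5 ∧ a3 → a1]. New: a1.
Closure: {a1, a10, a11, a12, a13, a15, a18, a20, a25, a28, a3, a30, a39, a5, a9} — 15 facts.

15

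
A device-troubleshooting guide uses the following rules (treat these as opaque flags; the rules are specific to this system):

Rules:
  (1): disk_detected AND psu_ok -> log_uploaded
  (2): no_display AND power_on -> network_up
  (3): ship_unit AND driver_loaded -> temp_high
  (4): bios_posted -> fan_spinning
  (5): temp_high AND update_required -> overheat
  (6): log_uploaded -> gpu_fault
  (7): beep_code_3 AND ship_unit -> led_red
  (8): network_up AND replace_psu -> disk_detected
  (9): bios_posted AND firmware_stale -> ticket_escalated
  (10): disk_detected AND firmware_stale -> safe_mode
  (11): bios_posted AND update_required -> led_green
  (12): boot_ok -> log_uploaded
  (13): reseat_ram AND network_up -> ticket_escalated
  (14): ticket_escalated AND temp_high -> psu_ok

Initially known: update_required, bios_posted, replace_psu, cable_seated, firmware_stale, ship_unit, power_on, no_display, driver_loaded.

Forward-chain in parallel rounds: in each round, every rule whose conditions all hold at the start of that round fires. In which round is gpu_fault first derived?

Round 1: (2) [no_display AND power_on -> network_up]; (3) [ship_unit AND driver_loaded -> temp_high]; (4) [bios_posted -> fan_spinning]; (9) [bios_posted AND firmware_stale -> ticket_escalated]; (11) [bios_posted AND update_required -> led_green]. Adds network_up, temp_high, fan_spinning, ticket_escalated, led_green.
Round 2: (5) [temp_high AND update_required -> overheat]; (8) [network_up AND replace_psu -> disk_detected]; (14) [ticket_escalated AND temp_high -> psu_ok]. Adds overheat, disk_detected, psu_ok.
Round 3: (1) [disk_detected AND psu_ok -> log_uploaded]; (10) [disk_detected AND firmware_stale -> safe_mode]. Adds log_uploaded, safe_mode.
Round 4: (6) [log_uploaded -> gpu_fault]. Adds gpu_fault.
gpu_fault first appears in round 4.

4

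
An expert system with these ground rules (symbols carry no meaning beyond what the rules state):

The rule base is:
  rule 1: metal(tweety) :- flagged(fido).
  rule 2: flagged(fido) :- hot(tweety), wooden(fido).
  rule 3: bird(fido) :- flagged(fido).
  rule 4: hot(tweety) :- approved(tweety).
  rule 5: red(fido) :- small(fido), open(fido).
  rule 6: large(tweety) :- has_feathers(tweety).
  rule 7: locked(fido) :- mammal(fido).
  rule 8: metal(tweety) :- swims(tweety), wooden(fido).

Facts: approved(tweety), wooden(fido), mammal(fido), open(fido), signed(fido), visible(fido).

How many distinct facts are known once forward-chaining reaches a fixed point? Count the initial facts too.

11

[1] rule 4 [hot(tweety) :- approved(tweety).]; rule 7 [locked(fido) :- mammal(fido).]. ⇒ new: hot(tweety), locked(fido).
[2] rule 2 [flagged(fido) :- hot(tweety), wooden(fido).]. ⇒ new: flagged(fido).
[3] rule 1 [metal(tweety) :- flagged(fido).]; rule 3 [bird(fido) :- flagged(fido).]. ⇒ new: metal(tweety), bird(fido).
Closure: {approved(tweety), bird(fido), flagged(fido), hot(tweety), locked(fido), mammal(fido), metal(tweety), open(fido), signed(fido), visible(fido), wooden(fido)} — 11 facts.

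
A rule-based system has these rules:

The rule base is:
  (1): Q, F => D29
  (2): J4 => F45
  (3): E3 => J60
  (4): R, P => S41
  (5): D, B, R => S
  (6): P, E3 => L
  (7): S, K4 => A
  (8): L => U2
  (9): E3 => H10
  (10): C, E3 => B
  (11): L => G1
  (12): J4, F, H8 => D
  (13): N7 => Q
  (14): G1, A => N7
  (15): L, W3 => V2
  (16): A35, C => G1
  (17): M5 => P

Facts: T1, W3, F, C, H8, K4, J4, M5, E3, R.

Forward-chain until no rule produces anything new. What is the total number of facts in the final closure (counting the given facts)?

26

Round 1 fires (2), (3), (9), (10), (12), (17), giving F45, J60, H10, B, D, P.
Round 2 fires (4), (5), (6), giving S41, S, L.
Round 3 fires (7), (8), (11), (15), giving A, U2, G1, V2.
Round 4 fires (14), giving N7.
Round 5 fires (13), giving Q.
Round 6 fires (1), giving D29.
Closure: {A, B, C, D, D29, E3, F, F45, G1, H10, H8, J4, J60, K4, L, M5, N7, P, Q, R, S, S41, T1, U2, V2, W3} — 26 facts.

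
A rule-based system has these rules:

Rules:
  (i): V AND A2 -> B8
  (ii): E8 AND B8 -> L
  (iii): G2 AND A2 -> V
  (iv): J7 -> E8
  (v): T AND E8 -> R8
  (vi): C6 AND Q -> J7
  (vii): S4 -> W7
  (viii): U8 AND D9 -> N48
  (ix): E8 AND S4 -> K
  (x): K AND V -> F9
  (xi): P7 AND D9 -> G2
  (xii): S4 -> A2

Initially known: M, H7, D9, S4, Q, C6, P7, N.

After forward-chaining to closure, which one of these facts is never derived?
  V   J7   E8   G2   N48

N48

Round 1 fires (vi), (vii), (xi), (xii), giving J7, W7, G2, A2.
Round 2 fires (iii), (iv), giving V, E8.
Round 3 fires (i), (ix), giving B8, K.
Round 4 fires (ii), (x), giving L, F9.
Derived: G2 (round 1), V (round 2), J7 (round 1), E8 (round 2). N48 never appears in any round.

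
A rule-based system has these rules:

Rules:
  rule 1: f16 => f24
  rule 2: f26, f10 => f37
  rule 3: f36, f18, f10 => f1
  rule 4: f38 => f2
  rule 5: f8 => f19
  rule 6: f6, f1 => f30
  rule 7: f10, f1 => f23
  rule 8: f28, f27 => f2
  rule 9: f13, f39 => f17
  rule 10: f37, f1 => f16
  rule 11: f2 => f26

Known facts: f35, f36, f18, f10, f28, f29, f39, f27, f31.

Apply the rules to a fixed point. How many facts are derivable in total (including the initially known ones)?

Round 1 — rule 3, rule 8, derive f1, f2.
Round 2 — rule 7, rule 11, derive f23, f26.
Round 3 — rule 2, derive f37.
Round 4 — rule 10, derive f16.
Round 5 — rule 1, derive f24.
Closure: {f1, f10, f16, f18, f2, f23, f24, f26, f27, f28, f29, f31, f35, f36, f37, f39} — 16 facts.

16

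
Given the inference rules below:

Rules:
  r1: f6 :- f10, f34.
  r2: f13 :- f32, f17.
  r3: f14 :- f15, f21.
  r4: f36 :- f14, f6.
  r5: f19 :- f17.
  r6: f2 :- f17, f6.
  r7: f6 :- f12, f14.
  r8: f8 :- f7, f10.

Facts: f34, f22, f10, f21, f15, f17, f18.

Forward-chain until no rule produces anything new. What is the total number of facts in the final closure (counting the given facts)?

12

Round 1 — r1, r3, r5, derive f6, f14, f19.
Round 2 — r4, r6, derive f36, f2.
Closure: {f10, f14, f15, f17, f18, f19, f2, f21, f22, f34, f36, f6} — 12 facts.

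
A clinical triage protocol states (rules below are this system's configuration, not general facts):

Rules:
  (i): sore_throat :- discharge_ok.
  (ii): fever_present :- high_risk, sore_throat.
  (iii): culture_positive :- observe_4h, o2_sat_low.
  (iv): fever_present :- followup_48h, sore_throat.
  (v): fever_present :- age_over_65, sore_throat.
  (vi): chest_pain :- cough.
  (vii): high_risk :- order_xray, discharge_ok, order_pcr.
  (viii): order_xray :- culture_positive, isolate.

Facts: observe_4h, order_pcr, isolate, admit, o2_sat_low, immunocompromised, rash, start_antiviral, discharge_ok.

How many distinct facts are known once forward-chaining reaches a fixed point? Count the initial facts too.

14

Round 1 — (i), (iii), derive sore_throat, culture_positive.
Round 2 — (viii), derive order_xray.
Round 3 — (vii), derive high_risk.
Round 4 — (ii), derive fever_present.
Closure: {admit, culture_positive, discharge_ok, fever_present, high_risk, immunocompromised, isolate, o2_sat_low, observe_4h, order_pcr, order_xray, rash, sore_throat, start_antiviral} — 14 facts.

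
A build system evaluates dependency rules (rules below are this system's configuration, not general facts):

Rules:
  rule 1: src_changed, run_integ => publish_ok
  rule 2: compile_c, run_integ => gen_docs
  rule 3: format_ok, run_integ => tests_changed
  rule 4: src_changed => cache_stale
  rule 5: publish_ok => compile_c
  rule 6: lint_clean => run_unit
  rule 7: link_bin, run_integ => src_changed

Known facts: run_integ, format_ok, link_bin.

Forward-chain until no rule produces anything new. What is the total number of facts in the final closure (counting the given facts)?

9

Round 1 fires rule 3, rule 7, giving tests_changed, src_changed.
Round 2 fires rule 1, rule 4, giving publish_ok, cache_stale.
Round 3 fires rule 5, giving compile_c.
Round 4 fires rule 2, giving gen_docs.
Closure: {cache_stale, compile_c, format_ok, gen_docs, link_bin, publish_ok, run_integ, src_changed, tests_changed} — 9 facts.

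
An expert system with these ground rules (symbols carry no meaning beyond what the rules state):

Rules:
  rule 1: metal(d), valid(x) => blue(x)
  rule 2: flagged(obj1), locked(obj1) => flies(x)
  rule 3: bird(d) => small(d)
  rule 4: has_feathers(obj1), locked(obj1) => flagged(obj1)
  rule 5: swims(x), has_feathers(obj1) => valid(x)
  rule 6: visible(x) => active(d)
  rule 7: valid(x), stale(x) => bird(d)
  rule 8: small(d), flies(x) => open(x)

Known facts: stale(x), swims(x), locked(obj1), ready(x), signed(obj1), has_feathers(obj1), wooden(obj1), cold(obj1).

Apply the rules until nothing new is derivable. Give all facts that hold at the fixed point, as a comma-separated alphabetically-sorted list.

Round 1 fires rule 4, rule 5, giving flagged(obj1), valid(x).
Round 2 fires rule 2, rule 7, giving flies(x), bird(d).
Round 3 fires rule 3, giving small(d).
Round 4 fires rule 8, giving open(x).

bird(d), cold(obj1), flagged(obj1), flies(x), has_feathers(obj1), locked(obj1), open(x), ready(x), signed(obj1), small(d), stale(x), swims(x), valid(x), wooden(obj1)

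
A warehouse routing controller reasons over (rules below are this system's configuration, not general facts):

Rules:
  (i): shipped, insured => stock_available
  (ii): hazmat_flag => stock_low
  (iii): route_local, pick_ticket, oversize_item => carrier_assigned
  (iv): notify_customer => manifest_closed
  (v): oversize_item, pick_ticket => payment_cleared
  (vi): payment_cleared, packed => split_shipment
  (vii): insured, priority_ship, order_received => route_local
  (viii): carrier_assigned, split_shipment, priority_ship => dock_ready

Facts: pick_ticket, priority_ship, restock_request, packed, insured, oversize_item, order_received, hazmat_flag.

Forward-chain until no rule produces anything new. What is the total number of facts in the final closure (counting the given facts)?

Round 1 fires (ii), (v), (vii), giving stock_low, payment_cleared, route_local.
Round 2 fires (iii), (vi), giving carrier_assigned, split_shipment.
Round 3 fires (viii), giving dock_ready.
Closure: {carrier_assigned, dock_ready, hazmat_flag, insured, order_received, oversize_item, packed, payment_cleared, pick_ticket, priority_ship, restock_request, route_local, split_shipment, stock_low} — 14 facts.

14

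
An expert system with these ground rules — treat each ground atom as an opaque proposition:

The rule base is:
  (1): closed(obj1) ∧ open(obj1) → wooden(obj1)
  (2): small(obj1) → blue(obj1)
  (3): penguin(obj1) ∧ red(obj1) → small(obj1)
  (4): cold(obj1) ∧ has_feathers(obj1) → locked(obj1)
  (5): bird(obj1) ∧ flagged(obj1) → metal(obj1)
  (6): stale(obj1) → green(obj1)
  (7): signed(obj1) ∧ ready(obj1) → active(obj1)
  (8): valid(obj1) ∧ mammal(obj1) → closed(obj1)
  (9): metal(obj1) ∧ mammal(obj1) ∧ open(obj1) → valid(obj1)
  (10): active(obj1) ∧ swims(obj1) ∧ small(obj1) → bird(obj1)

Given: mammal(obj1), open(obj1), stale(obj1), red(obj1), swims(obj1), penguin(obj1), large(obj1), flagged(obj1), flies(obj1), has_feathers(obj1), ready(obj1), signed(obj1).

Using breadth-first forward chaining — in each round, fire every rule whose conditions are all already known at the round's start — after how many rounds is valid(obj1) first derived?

4

Round 1: (3) [penguin(obj1) ∧ red(obj1) → small(obj1)]; (6) [stale(obj1) → green(obj1)]; (7) [signed(obj1) ∧ ready(obj1) → active(obj1)]. Adds small(obj1), green(obj1), active(obj1).
Round 2: (2) [small(obj1) → blue(obj1)]; (10) [active(obj1) ∧ swims(obj1) ∧ small(obj1) → bird(obj1)]. Adds blue(obj1), bird(obj1).
Round 3: (5) [bird(obj1) ∧ flagged(obj1) → metal(obj1)]. Adds metal(obj1).
Round 4: (9) [metal(obj1) ∧ mammal(obj1) ∧ open(obj1) → valid(obj1)]. Adds valid(obj1).
valid(obj1) first appears in round 4.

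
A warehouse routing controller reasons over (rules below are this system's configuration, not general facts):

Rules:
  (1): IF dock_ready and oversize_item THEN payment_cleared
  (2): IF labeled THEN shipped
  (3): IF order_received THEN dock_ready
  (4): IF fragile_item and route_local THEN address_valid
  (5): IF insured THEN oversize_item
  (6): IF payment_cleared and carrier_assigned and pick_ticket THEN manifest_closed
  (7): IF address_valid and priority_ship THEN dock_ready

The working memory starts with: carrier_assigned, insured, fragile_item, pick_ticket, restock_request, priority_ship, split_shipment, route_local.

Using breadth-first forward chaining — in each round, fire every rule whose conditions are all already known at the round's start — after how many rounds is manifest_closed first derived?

4

[1] (4) [IF fragile_item and route_local THEN address_valid]; (5) [IF insured THEN oversize_item]. ⇒ new: address_valid, oversize_item.
[2] (7) [IF address_valid and priority_ship THEN dock_ready]. ⇒ new: dock_ready.
[3] (1) [IF dock_ready and oversize_item THEN payment_cleared]. ⇒ new: payment_cleared.
[4] (6) [IF payment_cleared and carrier_assigned and pick_ticket THEN manifest_closed]. ⇒ new: manifest_closed.
manifest_closed first appears in round 4.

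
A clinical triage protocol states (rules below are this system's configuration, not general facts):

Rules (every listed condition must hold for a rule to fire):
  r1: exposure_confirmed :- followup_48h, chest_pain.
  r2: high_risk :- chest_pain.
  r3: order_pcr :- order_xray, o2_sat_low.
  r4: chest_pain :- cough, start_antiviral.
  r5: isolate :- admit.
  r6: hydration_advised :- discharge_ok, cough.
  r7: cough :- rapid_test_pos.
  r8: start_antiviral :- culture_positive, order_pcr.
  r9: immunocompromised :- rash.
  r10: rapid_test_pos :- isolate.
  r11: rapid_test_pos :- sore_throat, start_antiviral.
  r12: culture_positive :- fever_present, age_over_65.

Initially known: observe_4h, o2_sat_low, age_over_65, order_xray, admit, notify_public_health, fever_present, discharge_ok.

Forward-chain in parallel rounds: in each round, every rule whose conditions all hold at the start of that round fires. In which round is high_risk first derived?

5

Round 1: r3 [order_pcr :- order_xray, o2_sat_low.]; r5 [isolate :- admit.]; r12 [culture_positive :- fever_present, age_over_65.]. New: order_pcr, isolate, culture_positive.
Round 2: r8 [start_antiviral :- culture_positive, order_pcr.]; r10 [rapid_test_pos :- isolate.]. New: start_antiviral, rapid_test_pos.
Round 3: r7 [cough :- rapid_test_pos.]. New: cough.
Round 4: r4 [chest_pain :- cough, start_antiviral.]; r6 [hydration_advised :- discharge_ok, cough.]. New: chest_pain, hydration_advised.
Round 5: r2 [high_risk :- chest_pain.]. New: high_risk.
high_risk first appears in round 5.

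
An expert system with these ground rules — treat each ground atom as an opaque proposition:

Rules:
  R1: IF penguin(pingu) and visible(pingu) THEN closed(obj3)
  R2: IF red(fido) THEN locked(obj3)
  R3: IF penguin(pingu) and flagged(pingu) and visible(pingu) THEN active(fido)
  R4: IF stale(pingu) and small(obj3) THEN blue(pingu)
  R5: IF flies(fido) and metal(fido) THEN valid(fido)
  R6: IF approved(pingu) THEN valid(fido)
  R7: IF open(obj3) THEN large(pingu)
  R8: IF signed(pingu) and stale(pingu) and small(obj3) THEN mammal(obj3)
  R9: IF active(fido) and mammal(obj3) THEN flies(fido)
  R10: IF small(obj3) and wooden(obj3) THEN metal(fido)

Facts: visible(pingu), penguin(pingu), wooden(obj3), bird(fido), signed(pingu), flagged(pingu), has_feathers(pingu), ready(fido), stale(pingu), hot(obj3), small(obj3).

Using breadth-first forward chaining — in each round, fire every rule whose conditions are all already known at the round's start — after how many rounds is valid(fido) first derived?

[1] R1 [IF penguin(pingu) and visible(pingu) THEN closed(obj3)]; R3 [IF penguin(pingu) and flagged(pingu) and visible(pingu) THEN active(fido)]; R4 [IF stale(pingu) and small(obj3) THEN blue(pingu)]; R8 [IF signed(pingu) and stale(pingu) and small(obj3) THEN mammal(obj3)]; R10 [IF small(obj3) and wooden(obj3) THEN metal(fido)]. ⇒ new: closed(obj3), active(fido), blue(pingu), mammal(obj3), metal(fido).
[2] R9 [IF active(fido) and mammal(obj3) THEN flies(fido)]. ⇒ new: flies(fido).
[3] R5 [IF flies(fido) and metal(fido) THEN valid(fido)]. ⇒ new: valid(fido).
valid(fido) first appears in round 3.

3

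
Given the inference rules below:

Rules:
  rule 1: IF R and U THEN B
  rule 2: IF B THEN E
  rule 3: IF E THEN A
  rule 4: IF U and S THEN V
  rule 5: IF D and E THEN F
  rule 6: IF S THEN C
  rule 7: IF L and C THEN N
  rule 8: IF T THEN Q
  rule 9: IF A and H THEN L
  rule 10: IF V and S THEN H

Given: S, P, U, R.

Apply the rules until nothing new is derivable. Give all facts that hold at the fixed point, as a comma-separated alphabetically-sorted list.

A, B, C, E, H, L, N, P, R, S, U, V

Round 1: rule 1 [IF R and U THEN B]; rule 4 [IF U and S THEN V]; rule 6 [IF S THEN C]. New: B, V, C.
Round 2: rule 2 [IF B THEN E]; rule 10 [IF V and S THEN H]. New: E, H.
Round 3: rule 3 [IF E THEN A]. New: A.
Round 4: rule 9 [IF A and H THEN L]. New: L.
Round 5: rule 7 [IF L and C THEN N]. New: N.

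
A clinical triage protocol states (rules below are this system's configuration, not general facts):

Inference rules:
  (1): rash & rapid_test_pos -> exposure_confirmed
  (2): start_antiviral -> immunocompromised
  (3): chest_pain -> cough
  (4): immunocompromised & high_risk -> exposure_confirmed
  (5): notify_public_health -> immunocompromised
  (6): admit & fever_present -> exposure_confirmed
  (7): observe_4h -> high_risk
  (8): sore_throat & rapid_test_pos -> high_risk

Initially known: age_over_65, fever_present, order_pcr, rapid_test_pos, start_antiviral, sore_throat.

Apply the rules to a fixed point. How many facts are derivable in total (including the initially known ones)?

9

[1] (2) [start_antiviral -> immunocompromised]; (8) [sore_throat & rapid_test_pos -> high_risk]. ⇒ new: immunocompromised, high_risk.
[2] (4) [immunocompromised & high_risk -> exposure_confirmed]. ⇒ new: exposure_confirmed.
Closure: {age_over_65, exposure_confirmed, fever_present, high_risk, immunocompromised, order_pcr, rapid_test_pos, sore_throat, start_antiviral} — 9 facts.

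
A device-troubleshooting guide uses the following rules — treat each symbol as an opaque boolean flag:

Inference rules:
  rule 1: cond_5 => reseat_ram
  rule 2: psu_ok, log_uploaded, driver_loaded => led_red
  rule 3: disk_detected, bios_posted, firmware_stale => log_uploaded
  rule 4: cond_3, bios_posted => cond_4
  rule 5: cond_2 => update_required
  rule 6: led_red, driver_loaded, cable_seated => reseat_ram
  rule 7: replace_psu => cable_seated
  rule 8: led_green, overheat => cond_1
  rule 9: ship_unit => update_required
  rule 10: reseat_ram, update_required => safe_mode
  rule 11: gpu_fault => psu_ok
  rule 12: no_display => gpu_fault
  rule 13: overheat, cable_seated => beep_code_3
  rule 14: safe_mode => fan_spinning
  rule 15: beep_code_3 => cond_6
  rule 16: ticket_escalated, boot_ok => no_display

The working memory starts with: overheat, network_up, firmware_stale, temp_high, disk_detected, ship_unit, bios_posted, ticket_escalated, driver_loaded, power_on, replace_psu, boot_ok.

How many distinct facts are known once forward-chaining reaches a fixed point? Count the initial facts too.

Round 1: rule 3 [disk_detected, bios_posted, firmware_stale => log_uploaded]; rule 7 [replace_psu => cable_seated]; rule 9 [ship_unit => update_required]; rule 16 [ticket_escalated, boot_ok => no_display]. New: log_uploaded, cable_seated, update_required, no_display.
Round 2: rule 12 [no_display => gpu_fault]; rule 13 [overheat, cable_seated => beep_code_3]. New: gpu_fault, beep_code_3.
Round 3: rule 11 [gpu_fault => psu_ok]; rule 15 [beep_code_3 => cond_6]. New: psu_ok, cond_6.
Round 4: rule 2 [psu_ok, log_uploaded, driver_loaded => led_red]. New: led_red.
Round 5: rule 6 [led_red, driver_loaded, cable_seated => reseat_ram]. New: reseat_ram.
Round 6: rule 10 [reseat_ram, update_required => safe_mode]. New: safe_mode.
Round 7: rule 14 [safe_mode => fan_spinning]. New: fan_spinning.
Closure: {beep_code_3, bios_posted, boot_ok, cable_seated, cond_6, disk_detected, driver_loaded, fan_spinning, firmware_stale, gpu_fault, led_red, log_uploaded, network_up, no_display, overheat, power_on, psu_ok, replace_psu, reseat_ram, safe_mode, ship_unit, temp_high, ticket_escalated, update_required} — 24 facts.

24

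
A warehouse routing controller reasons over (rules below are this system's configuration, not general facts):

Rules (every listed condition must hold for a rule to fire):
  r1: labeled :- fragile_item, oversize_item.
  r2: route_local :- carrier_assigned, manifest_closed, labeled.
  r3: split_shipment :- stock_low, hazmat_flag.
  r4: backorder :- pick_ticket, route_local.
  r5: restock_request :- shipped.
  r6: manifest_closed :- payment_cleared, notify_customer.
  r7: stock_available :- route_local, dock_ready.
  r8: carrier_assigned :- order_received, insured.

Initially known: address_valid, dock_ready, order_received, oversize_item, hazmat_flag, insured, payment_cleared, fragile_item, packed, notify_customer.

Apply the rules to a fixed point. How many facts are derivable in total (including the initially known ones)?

15

Round 1 — r1, r6, r8, derive labeled, manifest_closed, carrier_assigned.
Round 2 — r2, derive route_local.
Round 3 — r7, derive stock_available.
Closure: {address_valid, carrier_assigned, dock_ready, fragile_item, hazmat_flag, insured, labeled, manifest_closed, notify_customer, order_received, oversize_item, packed, payment_cleared, route_local, stock_available} — 15 facts.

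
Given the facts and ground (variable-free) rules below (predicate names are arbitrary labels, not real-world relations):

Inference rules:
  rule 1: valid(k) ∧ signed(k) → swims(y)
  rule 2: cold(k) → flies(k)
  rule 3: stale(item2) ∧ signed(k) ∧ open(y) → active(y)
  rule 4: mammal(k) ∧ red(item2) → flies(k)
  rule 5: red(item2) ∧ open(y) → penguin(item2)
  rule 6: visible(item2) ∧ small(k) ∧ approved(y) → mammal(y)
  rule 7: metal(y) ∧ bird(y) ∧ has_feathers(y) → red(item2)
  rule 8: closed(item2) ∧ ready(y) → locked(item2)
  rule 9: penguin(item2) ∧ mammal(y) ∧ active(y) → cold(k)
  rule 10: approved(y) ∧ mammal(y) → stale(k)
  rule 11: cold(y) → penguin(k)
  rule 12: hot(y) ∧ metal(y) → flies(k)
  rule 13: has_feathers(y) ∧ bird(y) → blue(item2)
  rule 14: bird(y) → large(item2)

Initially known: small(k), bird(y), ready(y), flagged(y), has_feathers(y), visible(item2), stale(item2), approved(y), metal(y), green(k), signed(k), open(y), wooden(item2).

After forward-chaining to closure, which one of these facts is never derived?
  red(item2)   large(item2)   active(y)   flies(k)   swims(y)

swims(y)

Round 1 — rule 3, rule 6, rule 7, rule 13, rule 14, derive active(y), mammal(y), red(item2), blue(item2), large(item2).
Round 2 — rule 5, rule 10, derive penguin(item2), stale(k).
Round 3 — rule 9, derive cold(k).
Round 4 — rule 2, derive flies(k).
Derived: active(y) (round 1), red(item2) (round 1), flies(k) (round 4), large(item2) (round 1). swims(y) never appears in any round.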